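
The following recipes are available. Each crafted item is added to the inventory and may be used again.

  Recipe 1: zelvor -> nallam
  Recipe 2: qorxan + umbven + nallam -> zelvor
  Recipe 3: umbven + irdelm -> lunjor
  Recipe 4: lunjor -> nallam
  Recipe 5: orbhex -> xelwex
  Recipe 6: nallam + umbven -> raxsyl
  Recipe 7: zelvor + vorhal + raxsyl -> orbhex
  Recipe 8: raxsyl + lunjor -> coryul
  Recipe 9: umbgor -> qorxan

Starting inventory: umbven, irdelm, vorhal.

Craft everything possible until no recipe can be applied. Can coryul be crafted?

umbven + irdelm -> lunjor (Recipe 3).
lunjor -> nallam (Recipe 4).
Using Recipe 6, nallam and umbven make raxsyl.
Using Recipe 8, raxsyl and lunjor make coryul.

Yes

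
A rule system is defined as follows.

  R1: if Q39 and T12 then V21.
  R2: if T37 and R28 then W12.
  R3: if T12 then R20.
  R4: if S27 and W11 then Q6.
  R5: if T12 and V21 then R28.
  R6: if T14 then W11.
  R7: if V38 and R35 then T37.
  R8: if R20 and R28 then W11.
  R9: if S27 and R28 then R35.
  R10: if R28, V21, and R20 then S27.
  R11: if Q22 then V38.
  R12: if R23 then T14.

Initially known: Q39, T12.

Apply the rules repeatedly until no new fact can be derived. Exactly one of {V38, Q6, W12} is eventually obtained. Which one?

From Q39 and T12, R1 gives V21.
From T12, R3 gives R20.
From T12 and V21, R5 gives R28.
From R28, V21, and R20, R10 gives S27.
R20 and R28 hold, so W11 follows (R8).
From S27 and W11, R4 gives Q6.
W12 would need T37 and R28 (R2), but T37 is never established. V38 would need Q22 (R11), but Q22 is never established.

Q6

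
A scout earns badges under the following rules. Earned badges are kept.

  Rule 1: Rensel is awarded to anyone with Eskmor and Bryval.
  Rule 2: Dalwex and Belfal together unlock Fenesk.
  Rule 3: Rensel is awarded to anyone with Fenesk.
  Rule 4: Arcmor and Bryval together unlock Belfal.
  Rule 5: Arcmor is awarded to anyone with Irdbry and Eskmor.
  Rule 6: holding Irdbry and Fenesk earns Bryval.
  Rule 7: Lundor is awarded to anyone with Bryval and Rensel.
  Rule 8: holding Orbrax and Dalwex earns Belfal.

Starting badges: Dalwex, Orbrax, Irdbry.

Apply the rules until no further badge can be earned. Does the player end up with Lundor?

With Orbrax and Dalwex, Belfal is earned (Rule 8).
With Dalwex and Belfal, Fenesk is earned (Rule 2).
With Fenesk, Rensel is earned (Rule 3).
With Irdbry and Fenesk, Bryval is earned (Rule 6).
With Bryval and Rensel, Lundor is earned (Rule 7).

Yes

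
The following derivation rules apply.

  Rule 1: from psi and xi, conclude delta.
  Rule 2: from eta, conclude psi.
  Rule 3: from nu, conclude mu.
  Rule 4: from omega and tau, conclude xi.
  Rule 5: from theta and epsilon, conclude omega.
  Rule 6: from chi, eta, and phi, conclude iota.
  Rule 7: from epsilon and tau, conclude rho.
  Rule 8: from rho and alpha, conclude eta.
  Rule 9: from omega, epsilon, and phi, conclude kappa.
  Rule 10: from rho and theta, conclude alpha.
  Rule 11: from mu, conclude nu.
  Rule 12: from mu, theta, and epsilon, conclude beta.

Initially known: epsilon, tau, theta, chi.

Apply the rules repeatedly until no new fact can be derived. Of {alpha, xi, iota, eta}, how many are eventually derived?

3

epsilon and tau hold, so rho follows (Rule 7).
From theta and epsilon, Rule 5 gives omega.
rho and theta hold, so alpha follows (Rule 10).
omega and tau hold, so xi follows (Rule 4).
From rho and alpha, Rule 8 gives eta.
alpha: reached.
xi: reached.
iota would need chi, eta, and phi (Rule 6), but phi is never established.
eta: reached.
Reached: alpha, xi, and eta — 3 of the 4.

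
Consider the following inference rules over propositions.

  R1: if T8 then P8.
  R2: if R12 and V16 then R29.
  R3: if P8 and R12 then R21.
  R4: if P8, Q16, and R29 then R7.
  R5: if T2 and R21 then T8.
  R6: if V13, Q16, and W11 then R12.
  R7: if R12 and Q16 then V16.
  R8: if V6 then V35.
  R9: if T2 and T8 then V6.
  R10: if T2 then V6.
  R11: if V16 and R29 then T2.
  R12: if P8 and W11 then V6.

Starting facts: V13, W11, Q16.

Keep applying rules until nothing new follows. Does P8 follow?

No

P8 would need T8 (R1), but T8 is never established.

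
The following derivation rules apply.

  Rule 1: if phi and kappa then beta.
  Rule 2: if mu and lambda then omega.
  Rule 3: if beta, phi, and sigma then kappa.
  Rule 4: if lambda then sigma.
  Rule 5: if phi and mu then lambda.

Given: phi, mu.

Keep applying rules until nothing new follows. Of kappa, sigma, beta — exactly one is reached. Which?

phi and mu hold, so lambda follows (Rule 5).
lambda holds, so sigma follows (Rule 4).
beta would need phi and kappa (Rule 1), but kappa is never established. kappa would need beta, phi, and sigma (Rule 3), but beta is never established.

sigma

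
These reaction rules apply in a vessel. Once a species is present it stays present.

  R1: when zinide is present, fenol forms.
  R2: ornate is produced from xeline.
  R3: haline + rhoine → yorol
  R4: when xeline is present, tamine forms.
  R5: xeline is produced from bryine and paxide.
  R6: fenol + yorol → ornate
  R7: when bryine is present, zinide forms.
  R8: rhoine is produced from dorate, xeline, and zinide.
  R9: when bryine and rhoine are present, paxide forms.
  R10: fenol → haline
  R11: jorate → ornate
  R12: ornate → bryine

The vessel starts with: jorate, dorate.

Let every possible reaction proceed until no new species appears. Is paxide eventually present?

No

paxide would need bryine and rhoine (R9), but rhoine never forms.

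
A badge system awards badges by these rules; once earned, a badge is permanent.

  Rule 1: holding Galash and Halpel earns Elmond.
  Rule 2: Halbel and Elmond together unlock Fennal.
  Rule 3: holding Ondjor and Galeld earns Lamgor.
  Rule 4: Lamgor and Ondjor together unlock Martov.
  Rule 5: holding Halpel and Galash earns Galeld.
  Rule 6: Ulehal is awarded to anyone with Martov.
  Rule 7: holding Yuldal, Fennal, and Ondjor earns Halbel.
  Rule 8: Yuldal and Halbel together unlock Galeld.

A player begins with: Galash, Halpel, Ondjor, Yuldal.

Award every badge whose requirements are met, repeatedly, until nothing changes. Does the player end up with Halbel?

Halbel would need Yuldal, Fennal, and Ondjor (Rule 7), but Fennal is never earned.

No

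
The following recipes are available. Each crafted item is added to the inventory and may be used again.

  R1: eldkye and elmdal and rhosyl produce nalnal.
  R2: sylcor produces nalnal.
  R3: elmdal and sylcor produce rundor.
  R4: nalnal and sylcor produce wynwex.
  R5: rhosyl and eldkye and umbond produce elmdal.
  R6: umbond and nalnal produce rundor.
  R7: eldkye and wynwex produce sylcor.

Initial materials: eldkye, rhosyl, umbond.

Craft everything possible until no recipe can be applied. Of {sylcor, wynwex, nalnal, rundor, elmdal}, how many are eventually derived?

3

rhosyl and eldkye and umbond → elmdal (R5).
eldkye and elmdal and rhosyl → nalnal (R1).
Using R6, umbond and nalnal make rundor.
sylcor would need eldkye and wynwex (R7), but wynwex is never obtained.
wynwex would need nalnal and sylcor (R4), but sylcor is never obtained.
nalnal: reached.
rundor: reached.
elmdal: reached.
Reached: nalnal, rundor, and elmdal — 3 of the 5.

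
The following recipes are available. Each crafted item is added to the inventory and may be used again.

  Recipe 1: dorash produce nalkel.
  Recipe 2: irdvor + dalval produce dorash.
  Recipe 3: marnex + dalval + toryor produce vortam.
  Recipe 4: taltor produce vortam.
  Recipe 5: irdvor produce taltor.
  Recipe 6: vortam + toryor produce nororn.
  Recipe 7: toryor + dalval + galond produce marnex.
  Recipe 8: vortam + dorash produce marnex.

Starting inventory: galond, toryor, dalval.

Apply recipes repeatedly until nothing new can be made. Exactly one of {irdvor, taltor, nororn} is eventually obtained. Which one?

nororn

Using Recipe 7, toryor, dalval, and galond make marnex.
marnex + dalval + toryor → vortam (Recipe 3).
vortam + toryor → nororn (Recipe 6).
No rule produces irdvor, and it is not given. taltor would need irdvor (Recipe 5), but irdvor is never obtained.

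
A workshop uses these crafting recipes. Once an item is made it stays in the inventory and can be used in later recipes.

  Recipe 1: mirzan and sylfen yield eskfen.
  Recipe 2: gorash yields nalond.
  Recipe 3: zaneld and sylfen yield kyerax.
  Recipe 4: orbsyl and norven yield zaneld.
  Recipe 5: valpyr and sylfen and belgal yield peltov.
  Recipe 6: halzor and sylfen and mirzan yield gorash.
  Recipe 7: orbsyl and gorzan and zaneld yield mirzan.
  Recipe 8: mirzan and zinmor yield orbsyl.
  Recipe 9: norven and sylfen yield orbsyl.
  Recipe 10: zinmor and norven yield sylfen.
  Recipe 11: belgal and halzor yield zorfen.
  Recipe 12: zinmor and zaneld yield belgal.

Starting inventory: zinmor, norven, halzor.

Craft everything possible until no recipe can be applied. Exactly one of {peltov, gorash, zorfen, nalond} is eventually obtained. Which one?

Using Recipe 10, zinmor and norven make sylfen.
Using Recipe 9, norven and sylfen make orbsyl.
orbsyl and norven → zaneld (Recipe 4).
zinmor and zaneld → belgal (Recipe 12).
belgal and halzor → zorfen (Recipe 11).
nalond would need gorash (Recipe 2), but gorash is never obtained. peltov would need valpyr, sylfen, and belgal (Recipe 5), but valpyr is never obtained. gorash would need halzor, sylfen, and mirzan (Recipe 6), but mirzan is never obtained.

zorfen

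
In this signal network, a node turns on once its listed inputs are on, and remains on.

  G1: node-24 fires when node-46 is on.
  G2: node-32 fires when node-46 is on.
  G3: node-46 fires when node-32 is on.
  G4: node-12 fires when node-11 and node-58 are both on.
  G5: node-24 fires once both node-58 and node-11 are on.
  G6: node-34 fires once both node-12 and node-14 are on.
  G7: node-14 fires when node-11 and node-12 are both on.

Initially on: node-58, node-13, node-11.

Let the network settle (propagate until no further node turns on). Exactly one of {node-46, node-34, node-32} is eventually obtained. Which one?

node-34

node-11 and node-58 are on, so node-12 fires (G4).
node-11 and node-12 are on, so node-14 fires (G7).
G6: node-12 and node-14 on → node-34 on.
node-32 would need node-46 (G2), but node-46 never turns on. node-46 would need node-32 (G3), but node-32 never turns on.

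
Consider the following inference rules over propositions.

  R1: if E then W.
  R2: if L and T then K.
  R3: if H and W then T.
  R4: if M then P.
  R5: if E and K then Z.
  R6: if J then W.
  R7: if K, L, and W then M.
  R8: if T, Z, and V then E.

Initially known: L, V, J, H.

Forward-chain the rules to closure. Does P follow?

Yes

From J, R6 gives W.
From H and W, R3 gives T.
L and T hold, so K follows (R2).
From K, L, and W, R7 gives M.
M holds, so P follows (R4).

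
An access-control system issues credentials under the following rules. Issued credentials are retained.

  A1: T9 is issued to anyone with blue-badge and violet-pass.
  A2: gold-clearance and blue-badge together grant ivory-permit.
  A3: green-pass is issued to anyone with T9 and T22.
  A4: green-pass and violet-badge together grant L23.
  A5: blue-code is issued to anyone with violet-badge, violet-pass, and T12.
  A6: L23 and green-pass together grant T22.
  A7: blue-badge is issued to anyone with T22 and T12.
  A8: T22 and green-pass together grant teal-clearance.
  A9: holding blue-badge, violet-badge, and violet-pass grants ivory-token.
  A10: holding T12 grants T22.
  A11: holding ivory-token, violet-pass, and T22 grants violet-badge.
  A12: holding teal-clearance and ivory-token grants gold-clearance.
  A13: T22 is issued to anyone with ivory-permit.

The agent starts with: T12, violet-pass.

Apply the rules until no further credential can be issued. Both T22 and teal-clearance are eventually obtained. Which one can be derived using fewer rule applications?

T22: Holding T12 grants T22 (A10). [1 rule application]
teal-clearance: Holding T12 grants T22 (A10). Holding T22 and T12 grants blue-badge (A7). Holding blue-badge and violet-pass grants T9 (A1). Holding T9 and T22 grants green-pass (A3). Holding T22 and green-pass grants teal-clearance (A8). [5 rule applications]
T22 needs fewer.

T22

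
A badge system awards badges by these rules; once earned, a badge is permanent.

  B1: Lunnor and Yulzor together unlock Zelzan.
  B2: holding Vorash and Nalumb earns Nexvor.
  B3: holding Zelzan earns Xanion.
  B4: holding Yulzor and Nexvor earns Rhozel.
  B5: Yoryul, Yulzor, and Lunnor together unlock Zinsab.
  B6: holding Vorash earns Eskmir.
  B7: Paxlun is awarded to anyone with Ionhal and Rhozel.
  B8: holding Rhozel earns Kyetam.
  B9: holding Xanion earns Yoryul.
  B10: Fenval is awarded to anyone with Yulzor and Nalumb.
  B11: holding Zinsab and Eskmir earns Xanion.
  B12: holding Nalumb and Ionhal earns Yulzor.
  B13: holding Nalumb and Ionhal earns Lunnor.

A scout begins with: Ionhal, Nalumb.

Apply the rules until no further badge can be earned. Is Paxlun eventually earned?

Paxlun would need Ionhal and Rhozel (B7), but Rhozel is never earned.

No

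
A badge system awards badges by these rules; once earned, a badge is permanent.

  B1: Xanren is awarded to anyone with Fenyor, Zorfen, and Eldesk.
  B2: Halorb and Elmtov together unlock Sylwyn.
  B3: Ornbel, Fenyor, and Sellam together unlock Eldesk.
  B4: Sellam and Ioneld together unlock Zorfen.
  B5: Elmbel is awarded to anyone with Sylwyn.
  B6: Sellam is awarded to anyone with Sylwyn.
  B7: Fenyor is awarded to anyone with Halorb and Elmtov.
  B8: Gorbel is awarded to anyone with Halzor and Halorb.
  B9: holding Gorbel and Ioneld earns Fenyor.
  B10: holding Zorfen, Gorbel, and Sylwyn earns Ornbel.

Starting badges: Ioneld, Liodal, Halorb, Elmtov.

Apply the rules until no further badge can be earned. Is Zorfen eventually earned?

Yes

With Halorb and Elmtov, Sylwyn is earned (B2).
With Sylwyn, Sellam is earned (B6).
With Sellam and Ioneld, Zorfen is earned (B4).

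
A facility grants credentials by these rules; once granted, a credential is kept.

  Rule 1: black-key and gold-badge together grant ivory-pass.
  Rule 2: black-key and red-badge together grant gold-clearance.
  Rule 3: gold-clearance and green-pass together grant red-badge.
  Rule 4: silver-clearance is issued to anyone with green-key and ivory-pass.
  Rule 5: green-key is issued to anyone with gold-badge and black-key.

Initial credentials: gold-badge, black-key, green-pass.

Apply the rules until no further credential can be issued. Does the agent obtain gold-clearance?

No

gold-clearance would need black-key and red-badge (Rule 2), but red-badge is never granted.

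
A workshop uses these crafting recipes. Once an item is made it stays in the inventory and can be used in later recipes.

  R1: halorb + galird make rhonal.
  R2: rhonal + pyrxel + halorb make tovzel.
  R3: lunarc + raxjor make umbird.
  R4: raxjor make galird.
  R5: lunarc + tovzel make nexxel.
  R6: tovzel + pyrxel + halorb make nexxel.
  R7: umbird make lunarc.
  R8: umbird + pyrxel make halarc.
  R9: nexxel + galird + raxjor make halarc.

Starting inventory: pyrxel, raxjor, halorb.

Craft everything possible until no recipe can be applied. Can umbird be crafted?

No

umbird would need lunarc and raxjor (R3), but lunarc is never obtained.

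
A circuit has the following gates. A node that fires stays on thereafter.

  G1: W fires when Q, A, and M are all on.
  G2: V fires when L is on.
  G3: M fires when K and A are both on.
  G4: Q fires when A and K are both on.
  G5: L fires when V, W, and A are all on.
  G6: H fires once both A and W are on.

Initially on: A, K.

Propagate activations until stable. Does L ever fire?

L would need V, W, and A (G5), but V never turns on.

No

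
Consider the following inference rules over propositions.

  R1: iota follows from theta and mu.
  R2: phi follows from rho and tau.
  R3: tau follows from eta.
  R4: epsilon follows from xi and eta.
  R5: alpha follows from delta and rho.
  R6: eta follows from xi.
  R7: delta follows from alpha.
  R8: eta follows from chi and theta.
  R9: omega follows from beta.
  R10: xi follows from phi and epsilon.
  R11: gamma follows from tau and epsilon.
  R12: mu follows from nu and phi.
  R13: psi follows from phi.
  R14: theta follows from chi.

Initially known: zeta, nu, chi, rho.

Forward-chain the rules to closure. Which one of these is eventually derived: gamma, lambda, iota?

From chi, R14 gives theta.
From chi and theta, R8 gives eta.
eta holds, so tau follows (R3).
From rho and tau, R2 gives phi.
From nu and phi, R12 gives mu.
theta and mu hold, so iota follows (R1).
No rule produces lambda, and it is not given. gamma would need tau and epsilon (R11), but epsilon is never established.

iota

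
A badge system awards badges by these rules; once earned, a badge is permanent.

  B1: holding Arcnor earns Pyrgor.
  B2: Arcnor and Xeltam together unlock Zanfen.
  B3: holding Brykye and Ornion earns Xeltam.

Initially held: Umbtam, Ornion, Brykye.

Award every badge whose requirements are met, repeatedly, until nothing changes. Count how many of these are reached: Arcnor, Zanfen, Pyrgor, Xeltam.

1

With Brykye and Ornion, Xeltam is earned (B3).
No rule produces Arcnor, and it is not given.
Zanfen would need Arcnor and Xeltam (B2), but Arcnor is never earned.
Pyrgor would need Arcnor (B1), but Arcnor is never earned.
Xeltam: reached.
Reached: Xeltam — 1 of the 4.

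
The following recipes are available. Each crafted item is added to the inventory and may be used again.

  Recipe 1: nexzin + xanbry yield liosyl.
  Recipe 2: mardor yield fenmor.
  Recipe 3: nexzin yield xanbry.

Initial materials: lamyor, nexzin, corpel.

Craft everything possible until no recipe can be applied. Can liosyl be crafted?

nexzin → xanbry (Recipe 3).
nexzin + xanbry → liosyl (Recipe 1).

Yes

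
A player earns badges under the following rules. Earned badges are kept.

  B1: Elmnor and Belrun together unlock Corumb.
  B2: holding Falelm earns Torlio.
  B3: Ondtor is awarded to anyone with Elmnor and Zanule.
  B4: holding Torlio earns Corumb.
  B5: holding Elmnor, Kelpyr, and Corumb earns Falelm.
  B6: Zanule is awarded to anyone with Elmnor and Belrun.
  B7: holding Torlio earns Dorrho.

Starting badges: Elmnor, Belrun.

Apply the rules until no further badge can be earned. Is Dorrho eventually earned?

No

Dorrho would need Torlio (B7), but Torlio is never earned.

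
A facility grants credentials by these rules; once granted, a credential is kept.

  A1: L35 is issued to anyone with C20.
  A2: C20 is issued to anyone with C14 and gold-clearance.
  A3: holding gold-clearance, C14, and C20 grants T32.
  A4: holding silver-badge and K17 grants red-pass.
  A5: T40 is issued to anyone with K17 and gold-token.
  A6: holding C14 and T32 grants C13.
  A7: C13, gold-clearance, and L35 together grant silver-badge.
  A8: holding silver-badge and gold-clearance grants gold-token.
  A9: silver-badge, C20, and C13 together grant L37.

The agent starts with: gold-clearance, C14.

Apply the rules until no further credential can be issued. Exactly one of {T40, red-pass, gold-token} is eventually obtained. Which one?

Holding C14 and gold-clearance grants C20 (A2).
Holding gold-clearance, C14, and C20 grants T32 (A3).
Holding C20 grants L35 (A1).
Holding C14 and T32 grants C13 (A6).
Holding C13, gold-clearance, and L35 grants silver-badge (A7).
Holding silver-badge and gold-clearance grants gold-token (A8).
red-pass would need silver-badge and K17 (A4), but K17 is never granted. T40 would need K17 and gold-token (A5), but K17 is never granted.

gold-token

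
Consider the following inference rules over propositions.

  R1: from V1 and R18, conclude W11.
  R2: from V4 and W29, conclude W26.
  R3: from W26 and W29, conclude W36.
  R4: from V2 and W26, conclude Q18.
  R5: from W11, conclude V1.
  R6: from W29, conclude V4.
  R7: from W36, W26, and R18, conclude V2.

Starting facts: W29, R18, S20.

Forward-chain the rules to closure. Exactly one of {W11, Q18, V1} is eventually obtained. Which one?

Q18

From W29, R6 gives V4.
V4 and W29 hold, so W26 follows (R2).
From W26 and W29, R3 gives W36.
From W36, W26, and R18, R7 gives V2.
V2 and W26 hold, so Q18 follows (R4).
W11 would need V1 and R18 (R1), but V1 is never established. V1 would need W11 (R5), but W11 is never established.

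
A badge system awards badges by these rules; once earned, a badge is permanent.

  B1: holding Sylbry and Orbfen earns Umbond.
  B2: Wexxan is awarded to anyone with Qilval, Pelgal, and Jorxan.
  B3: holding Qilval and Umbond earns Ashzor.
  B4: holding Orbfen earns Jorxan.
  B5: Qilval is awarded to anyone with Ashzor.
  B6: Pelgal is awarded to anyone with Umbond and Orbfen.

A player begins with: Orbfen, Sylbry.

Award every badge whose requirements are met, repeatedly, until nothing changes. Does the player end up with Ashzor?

No

Ashzor would need Qilval and Umbond (B3), but Qilval is never earned.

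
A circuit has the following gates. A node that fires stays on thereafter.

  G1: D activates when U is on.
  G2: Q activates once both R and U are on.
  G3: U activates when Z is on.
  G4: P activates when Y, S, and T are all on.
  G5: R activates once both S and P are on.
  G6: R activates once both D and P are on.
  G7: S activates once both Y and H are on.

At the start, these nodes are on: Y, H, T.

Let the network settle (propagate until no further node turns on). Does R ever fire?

Yes

Y and H are on, so S activates (G7).
G4: Y, S, and T on → P on.
S and P are on, so R activates (G5).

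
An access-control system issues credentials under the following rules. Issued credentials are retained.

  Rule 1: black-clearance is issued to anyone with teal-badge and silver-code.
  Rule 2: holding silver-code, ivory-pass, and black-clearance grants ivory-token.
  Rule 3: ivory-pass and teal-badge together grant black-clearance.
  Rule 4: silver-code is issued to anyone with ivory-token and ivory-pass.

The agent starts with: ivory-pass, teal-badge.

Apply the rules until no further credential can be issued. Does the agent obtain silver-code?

No

silver-code would need ivory-token and ivory-pass (Rule 4), but ivory-token is never granted.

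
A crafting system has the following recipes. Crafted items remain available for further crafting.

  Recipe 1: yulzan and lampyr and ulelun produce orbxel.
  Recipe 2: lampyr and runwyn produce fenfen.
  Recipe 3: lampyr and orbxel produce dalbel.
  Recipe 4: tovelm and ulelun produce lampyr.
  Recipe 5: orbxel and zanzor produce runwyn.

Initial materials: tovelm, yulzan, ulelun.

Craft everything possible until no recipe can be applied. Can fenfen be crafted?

No

fenfen would need lampyr and runwyn (Recipe 2), but runwyn is never obtained.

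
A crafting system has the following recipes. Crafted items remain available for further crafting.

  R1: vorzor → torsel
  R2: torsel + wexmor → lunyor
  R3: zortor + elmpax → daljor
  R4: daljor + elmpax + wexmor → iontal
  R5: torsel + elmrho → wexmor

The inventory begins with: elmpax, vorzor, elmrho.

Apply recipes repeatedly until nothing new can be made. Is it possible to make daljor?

No

daljor would need zortor and elmpax (R3), but zortor is never obtained.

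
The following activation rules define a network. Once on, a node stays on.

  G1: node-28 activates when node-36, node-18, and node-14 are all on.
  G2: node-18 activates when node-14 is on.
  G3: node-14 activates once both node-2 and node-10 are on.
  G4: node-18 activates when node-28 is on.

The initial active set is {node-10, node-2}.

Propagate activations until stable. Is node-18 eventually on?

G3: node-2 and node-10 on → node-14 on.
G2: node-14 on → node-18 on.

Yes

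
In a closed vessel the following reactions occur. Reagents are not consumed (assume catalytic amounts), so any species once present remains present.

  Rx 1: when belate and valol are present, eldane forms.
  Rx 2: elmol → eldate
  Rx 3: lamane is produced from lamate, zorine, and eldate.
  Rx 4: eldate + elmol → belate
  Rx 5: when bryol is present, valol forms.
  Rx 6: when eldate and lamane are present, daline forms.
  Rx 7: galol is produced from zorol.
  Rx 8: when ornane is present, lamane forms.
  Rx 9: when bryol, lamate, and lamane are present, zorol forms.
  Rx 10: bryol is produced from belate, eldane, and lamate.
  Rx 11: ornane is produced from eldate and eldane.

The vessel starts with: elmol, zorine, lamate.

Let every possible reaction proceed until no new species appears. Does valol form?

valol would need bryol (Rx 5), but bryol never forms.

No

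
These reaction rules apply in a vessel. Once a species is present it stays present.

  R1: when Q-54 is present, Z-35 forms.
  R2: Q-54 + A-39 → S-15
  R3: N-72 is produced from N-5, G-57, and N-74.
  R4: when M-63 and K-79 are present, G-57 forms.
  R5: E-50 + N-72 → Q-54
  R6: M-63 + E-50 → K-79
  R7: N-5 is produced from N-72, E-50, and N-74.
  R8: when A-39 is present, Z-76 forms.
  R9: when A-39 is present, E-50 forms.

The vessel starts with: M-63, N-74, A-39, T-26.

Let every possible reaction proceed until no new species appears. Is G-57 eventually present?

Yes

A-39 present → E-50 forms (R9).
M-63 and E-50 present → K-79 forms (R6).
M-63 and K-79 present → G-57 forms (R4).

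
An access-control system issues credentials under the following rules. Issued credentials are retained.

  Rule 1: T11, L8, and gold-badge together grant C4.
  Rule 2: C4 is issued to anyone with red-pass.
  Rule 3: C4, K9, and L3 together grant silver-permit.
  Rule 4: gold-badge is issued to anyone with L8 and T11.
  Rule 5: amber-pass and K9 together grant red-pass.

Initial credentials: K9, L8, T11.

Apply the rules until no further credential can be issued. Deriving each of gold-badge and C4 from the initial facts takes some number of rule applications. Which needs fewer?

gold-badge: Holding L8 and T11 grants gold-badge (Rule 4). [1 rule application]
C4: Holding L8 and T11 grants gold-badge (Rule 4). Holding T11, L8, and gold-badge grants C4 (Rule 1). [2 rule applications]
gold-badge needs fewer.

gold-badge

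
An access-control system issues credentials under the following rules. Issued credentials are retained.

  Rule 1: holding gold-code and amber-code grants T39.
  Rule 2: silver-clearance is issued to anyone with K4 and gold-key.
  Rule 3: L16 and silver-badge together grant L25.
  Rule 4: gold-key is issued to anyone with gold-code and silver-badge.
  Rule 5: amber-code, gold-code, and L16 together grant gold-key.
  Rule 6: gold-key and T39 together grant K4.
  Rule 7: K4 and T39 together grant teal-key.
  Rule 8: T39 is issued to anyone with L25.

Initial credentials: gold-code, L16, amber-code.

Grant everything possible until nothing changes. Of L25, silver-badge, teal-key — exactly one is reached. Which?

teal-key

Holding gold-code and amber-code grants T39 (Rule 1).
Holding amber-code, gold-code, and L16 grants gold-key (Rule 5).
Holding gold-key and T39 grants K4 (Rule 6).
Holding K4 and T39 grants teal-key (Rule 7).
No rule produces silver-badge, and it is not given. L25 would need L16 and silver-badge (Rule 3), but silver-badge is never granted.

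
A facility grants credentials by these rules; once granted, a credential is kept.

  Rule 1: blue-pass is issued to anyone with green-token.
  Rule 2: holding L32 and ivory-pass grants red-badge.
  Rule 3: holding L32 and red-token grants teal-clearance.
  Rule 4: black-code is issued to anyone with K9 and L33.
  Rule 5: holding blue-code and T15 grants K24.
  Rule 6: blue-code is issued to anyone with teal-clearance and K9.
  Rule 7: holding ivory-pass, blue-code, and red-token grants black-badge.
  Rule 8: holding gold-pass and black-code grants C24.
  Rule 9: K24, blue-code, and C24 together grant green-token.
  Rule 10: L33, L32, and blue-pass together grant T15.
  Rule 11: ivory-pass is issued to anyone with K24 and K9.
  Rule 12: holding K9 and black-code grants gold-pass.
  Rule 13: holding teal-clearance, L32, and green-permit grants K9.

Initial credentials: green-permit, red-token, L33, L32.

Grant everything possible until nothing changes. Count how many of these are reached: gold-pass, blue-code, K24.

2

Holding L32 and red-token grants teal-clearance (Rule 3).
Holding teal-clearance, L32, and green-permit grants K9 (Rule 13).
Holding K9 and L33 grants black-code (Rule 4).
Holding teal-clearance and K9 grants blue-code (Rule 6).
Holding K9 and black-code grants gold-pass (Rule 12).
gold-pass: reached.
blue-code: reached.
K24 would need blue-code and T15 (Rule 5), but T15 is never granted.
Reached: gold-pass and blue-code — 2 of the 3.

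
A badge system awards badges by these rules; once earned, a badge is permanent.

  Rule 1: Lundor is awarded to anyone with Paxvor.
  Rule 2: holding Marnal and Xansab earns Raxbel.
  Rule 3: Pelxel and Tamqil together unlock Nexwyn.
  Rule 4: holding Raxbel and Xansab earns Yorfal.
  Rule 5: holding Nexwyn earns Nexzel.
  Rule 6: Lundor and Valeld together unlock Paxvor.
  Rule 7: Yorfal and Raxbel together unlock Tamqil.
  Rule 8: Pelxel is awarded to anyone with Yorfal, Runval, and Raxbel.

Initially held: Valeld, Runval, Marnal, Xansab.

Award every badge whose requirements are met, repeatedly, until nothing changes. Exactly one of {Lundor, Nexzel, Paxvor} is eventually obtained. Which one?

Nexzel

With Marnal and Xansab, Raxbel is earned (Rule 2).
With Raxbel and Xansab, Yorfal is earned (Rule 4).
With Yorfal and Raxbel, Tamqil is earned (Rule 7).
With Yorfal, Runval, and Raxbel, Pelxel is earned (Rule 8).
With Pelxel and Tamqil, Nexwyn is earned (Rule 3).
With Nexwyn, Nexzel is earned (Rule 5).
Paxvor would need Lundor and Valeld (Rule 6), but Lundor is never earned. Lundor would need Paxvor (Rule 1), but Paxvor is never earned.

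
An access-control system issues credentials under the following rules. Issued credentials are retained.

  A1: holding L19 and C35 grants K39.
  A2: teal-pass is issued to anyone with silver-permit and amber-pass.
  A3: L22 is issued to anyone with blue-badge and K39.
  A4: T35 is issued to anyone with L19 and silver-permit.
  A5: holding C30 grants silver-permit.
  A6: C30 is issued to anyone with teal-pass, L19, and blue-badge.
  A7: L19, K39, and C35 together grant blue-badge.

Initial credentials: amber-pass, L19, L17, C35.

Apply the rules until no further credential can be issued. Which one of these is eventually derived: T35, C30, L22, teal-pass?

L22

Holding L19 and C35 grants K39 (A1).
Holding L19, K39, and C35 grants blue-badge (A7).
Holding blue-badge and K39 grants L22 (A3).
teal-pass would need silver-permit and amber-pass (A2), but silver-permit is never granted. T35 would need L19 and silver-permit (A4), but silver-permit is never granted. C30 would need teal-pass, L19, and blue-badge (A6), but teal-pass is never granted.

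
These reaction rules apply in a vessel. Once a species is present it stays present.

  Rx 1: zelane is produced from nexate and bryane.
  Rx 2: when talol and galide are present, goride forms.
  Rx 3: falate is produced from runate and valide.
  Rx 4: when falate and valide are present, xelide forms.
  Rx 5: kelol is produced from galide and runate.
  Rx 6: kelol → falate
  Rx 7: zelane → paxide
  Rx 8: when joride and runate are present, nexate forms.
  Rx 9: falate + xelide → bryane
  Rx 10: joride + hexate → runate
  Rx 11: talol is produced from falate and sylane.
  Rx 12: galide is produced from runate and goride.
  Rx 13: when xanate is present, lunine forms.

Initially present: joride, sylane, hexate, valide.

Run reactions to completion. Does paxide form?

Yes

joride and hexate present → runate forms (Rx 10).
joride and runate present → nexate forms (Rx 8).
runate and valide present → falate forms (Rx 3).
falate and valide present → xelide forms (Rx 4).
falate and xelide present → bryane forms (Rx 9).
nexate and bryane present → zelane forms (Rx 1).
zelane present → paxide forms (Rx 7).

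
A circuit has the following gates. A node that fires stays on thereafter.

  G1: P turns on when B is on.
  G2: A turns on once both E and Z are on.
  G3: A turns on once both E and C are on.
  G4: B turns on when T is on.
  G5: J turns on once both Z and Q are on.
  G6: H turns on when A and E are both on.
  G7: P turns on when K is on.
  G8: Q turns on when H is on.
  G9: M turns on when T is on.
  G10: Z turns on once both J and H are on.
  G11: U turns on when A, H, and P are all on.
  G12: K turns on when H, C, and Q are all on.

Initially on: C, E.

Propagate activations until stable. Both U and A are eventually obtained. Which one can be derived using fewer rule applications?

A: E and C are on, so A turns on (G3). [1 rule application]
U: G3: E and C on → A on. A and E are on, so H turns on (G6). H is on, so Q turns on (G8). G12: H, C, and Q on → K on. K is on, so P turns on (G7). A, H, and P are on, so U turns on (G11). [6 rule applications]
A needs fewer.

A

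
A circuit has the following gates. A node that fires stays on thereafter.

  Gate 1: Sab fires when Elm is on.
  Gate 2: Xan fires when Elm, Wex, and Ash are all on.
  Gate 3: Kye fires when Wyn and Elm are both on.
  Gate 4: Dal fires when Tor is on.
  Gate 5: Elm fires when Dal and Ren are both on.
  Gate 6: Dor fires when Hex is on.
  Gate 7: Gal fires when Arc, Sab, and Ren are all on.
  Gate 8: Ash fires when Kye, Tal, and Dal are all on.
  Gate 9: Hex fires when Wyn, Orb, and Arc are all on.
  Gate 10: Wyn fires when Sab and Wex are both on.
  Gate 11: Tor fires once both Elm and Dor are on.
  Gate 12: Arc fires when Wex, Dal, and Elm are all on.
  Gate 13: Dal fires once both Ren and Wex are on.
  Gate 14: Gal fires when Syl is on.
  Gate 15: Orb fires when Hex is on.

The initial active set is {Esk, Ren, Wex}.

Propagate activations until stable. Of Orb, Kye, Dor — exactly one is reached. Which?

Gate 13: Ren and Wex on → Dal on.
Dal and Ren are on, so Elm fires (Gate 5).
Elm is on, so Sab fires (Gate 1).
Gate 10: Sab and Wex on → Wyn on.
Gate 3: Wyn and Elm on → Kye on.
Dor would need Hex (Gate 6), but Hex never turns on. Orb would need Hex (Gate 15), but Hex never turns on.

Kye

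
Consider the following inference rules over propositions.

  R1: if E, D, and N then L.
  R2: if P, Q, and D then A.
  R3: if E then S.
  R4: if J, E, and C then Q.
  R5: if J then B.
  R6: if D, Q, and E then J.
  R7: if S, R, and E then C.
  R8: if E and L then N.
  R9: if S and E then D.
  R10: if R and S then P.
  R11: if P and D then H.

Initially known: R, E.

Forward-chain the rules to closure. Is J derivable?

J would need D, Q, and E (R6), but Q is never established.

No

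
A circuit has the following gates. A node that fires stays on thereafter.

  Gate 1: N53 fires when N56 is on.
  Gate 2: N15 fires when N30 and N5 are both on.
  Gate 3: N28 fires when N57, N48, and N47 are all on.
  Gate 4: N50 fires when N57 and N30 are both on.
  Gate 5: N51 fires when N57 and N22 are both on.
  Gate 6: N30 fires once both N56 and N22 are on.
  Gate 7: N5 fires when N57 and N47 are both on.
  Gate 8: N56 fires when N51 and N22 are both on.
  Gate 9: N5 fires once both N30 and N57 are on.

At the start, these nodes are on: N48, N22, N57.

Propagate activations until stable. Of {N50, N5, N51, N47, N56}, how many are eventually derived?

4

Gate 5: N57 and N22 on → N51 on.
Gate 8: N51 and N22 on → N56 on.
Gate 6: N56 and N22 on → N30 on.
Gate 9: N30 and N57 on → N5 on.
Gate 4: N57 and N30 on → N50 on.
N50: reached.
N5: reached.
N51: reached.
No rule produces N47, and it is not given.
N56: reached.
Reached: N50, N5, N51, and N56 — 4 of the 5.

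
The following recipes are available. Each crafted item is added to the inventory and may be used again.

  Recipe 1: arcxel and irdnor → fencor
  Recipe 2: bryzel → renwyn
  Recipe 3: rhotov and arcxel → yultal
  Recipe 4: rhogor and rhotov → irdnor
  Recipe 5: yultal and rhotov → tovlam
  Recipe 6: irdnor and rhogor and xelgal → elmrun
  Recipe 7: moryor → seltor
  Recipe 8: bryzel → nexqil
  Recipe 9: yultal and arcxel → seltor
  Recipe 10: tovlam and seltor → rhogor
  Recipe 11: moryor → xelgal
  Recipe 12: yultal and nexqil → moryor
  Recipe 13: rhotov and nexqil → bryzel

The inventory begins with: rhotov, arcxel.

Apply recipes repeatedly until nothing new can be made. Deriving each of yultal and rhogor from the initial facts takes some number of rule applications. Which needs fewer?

yultal: Using Recipe 3, rhotov and arcxel make yultal. [1 rule application]
rhogor: Using Recipe 3, rhotov and arcxel make yultal. yultal and rhotov → tovlam (Recipe 5). yultal and arcxel → seltor (Recipe 9). Using Recipe 10, tovlam and seltor make rhogor. [4 rule applications]
yultal needs fewer.

yultal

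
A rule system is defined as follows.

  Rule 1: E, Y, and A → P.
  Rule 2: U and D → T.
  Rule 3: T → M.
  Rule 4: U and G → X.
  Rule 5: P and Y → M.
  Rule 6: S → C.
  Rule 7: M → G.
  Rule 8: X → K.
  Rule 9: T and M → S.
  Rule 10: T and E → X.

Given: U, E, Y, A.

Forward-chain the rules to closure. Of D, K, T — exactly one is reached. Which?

E, Y, and A hold, so P follows (Rule 1).
P and Y hold, so M follows (Rule 5).
From M, Rule 7 gives G.
From U and G, Rule 4 gives X.
X holds, so K follows (Rule 8).
No rule produces D, and it is not given. T would need U and D (Rule 2), but D is never established.

K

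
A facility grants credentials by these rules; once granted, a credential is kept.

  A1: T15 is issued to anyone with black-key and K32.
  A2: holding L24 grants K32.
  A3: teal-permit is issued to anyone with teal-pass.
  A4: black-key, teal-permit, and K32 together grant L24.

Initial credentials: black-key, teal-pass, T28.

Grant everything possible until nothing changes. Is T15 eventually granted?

T15 would need black-key and K32 (A1), but K32 is never granted.

No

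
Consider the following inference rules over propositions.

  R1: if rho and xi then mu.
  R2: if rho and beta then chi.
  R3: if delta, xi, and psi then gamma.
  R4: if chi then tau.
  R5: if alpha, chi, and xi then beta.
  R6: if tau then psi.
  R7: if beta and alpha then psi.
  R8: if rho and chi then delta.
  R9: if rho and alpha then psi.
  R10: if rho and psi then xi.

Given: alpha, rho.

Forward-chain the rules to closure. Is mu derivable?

Yes

rho and alpha hold, so psi follows (R9).
rho and psi hold, so xi follows (R10).
rho and xi hold, so mu follows (R1).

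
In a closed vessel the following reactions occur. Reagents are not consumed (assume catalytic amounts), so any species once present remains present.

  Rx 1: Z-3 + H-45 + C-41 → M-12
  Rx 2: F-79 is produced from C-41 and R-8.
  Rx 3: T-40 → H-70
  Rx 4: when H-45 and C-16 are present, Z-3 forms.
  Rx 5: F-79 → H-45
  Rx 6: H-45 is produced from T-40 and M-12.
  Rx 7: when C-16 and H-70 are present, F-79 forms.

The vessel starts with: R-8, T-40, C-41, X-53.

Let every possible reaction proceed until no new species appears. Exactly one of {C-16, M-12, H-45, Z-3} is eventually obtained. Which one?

H-45

C-41 and R-8 present → F-79 forms (Rx 2).
F-79 present → H-45 forms (Rx 5).
Z-3 would need H-45 and C-16 (Rx 4), but C-16 never forms. No rule produces C-16, and it is not given. M-12 would need Z-3, H-45, and C-41 (Rx 1), but Z-3 never forms.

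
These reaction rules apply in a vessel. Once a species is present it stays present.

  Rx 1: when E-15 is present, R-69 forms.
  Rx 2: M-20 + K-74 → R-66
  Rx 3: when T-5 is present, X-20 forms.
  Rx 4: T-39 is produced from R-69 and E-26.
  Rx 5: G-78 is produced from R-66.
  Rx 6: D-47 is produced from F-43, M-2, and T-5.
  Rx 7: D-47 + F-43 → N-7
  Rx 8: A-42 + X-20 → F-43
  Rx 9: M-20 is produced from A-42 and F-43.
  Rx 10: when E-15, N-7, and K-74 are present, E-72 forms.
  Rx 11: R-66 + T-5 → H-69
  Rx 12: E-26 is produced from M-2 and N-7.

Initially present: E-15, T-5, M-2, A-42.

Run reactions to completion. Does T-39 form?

E-15 present → R-69 forms (Rx 1).
T-5 present → X-20 forms (Rx 3).
A-42 and X-20 present → F-43 forms (Rx 8).
F-43, M-2, and T-5 present → D-47 forms (Rx 6).
D-47 and F-43 present → N-7 forms (Rx 7).
M-2 and N-7 present → E-26 forms (Rx 12).
R-69 and E-26 present → T-39 forms (Rx 4).

Yes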